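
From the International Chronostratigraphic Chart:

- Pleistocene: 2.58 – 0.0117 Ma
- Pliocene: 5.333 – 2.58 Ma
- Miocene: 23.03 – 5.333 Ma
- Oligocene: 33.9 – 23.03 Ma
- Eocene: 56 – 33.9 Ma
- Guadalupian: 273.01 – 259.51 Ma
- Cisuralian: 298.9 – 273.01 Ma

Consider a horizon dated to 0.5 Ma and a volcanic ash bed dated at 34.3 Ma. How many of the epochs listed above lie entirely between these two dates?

3

34.3 Ma sits inside the Eocene (56–33.9) and 0.5 Ma inside the Pleistocene (2.58–0.0117); neither of those is wholly between the two dates.
The listed epochs lying completely between them are Oligocene, Miocene, Pliocene — 3 in all.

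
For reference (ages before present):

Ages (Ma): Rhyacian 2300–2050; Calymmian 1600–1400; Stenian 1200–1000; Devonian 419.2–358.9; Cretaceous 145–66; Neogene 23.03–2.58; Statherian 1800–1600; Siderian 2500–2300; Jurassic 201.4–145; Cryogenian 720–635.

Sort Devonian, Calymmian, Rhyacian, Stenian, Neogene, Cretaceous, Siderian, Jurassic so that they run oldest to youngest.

Siderian, then Rhyacian, then Calymmian, then Stenian, then Devonian, then Jurassic, then Cretaceous, then Neogene

The oldest of these is Siderian (starts 2500 Ma) and the youngest is Neogene (ends 2.58 Ma).
In between, by decreasing start age: Rhyacian (2300), Calymmian (1600), Stenian (1200), Devonian (419.2), Jurassic (201.4), Cretaceous (145).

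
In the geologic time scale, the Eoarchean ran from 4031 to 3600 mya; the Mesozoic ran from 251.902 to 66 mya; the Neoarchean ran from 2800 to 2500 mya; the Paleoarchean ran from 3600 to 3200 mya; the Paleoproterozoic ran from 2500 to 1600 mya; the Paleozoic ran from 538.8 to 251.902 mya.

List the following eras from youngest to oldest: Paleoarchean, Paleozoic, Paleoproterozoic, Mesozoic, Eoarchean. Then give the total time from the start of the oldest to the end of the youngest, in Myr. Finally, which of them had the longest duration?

From the excerpt: Paleoarchean 3600–3200; Paleozoic 538.8–251.902; Paleoproterozoic 2500–1600; Mesozoic 251.902–66; Eoarchean 4031–3600 (Ma).
Larger Ma is earlier, so the oldest is Eoarchean and the youngest is Mesozoic; youngest to oldest: Mesozoic, Paleozoic, Paleoproterozoic, Paleoarchean, Eoarchean.
Oldest start 4031 minus youngest end 66 gives 3965 Myr overall.
Individual lengths (start − end): Mesozoic 185.902; Paleozoic 286.898; Paleoproterozoic 900; Paleoarchean 400; Eoarchean 431. The largest is Paleoproterozoic at 900 Myr.

Mesozoic, Paleozoic, Paleoproterozoic, Paleoarchean, Eoarchean; total span 3965 Myr; longest is Paleoproterozoic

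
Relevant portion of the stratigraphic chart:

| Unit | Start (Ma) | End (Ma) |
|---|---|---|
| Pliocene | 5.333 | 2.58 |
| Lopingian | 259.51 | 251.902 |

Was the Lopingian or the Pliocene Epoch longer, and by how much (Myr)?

Lopingian, by 4.855 million years

Lopingian: 259.51 − 251.902 = 7.608 Myr.
Pliocene: 5.333 − 2.58 = 2.753 Myr.
Difference: 7.608 − 2.753 = 4.855 Myr, so the Lopingian was longer.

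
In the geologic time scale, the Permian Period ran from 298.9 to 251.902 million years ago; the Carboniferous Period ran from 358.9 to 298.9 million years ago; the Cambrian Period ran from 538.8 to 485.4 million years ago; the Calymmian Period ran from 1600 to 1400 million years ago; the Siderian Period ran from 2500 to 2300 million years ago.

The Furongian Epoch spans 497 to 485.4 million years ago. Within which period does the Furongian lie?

Cambrian

The Furongian (497–485.4 Ma) lies entirely within 538.8–485.4 Ma, the Cambrian Period.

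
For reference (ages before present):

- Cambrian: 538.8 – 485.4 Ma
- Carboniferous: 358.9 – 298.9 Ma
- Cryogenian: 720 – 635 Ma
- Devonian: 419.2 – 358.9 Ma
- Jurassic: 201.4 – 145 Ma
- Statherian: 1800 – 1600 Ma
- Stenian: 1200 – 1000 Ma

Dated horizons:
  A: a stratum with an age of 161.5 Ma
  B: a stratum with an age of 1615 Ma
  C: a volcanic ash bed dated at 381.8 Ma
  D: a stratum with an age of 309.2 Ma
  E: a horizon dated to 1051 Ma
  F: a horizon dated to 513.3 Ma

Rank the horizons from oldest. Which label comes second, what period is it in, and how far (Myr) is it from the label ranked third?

E, in the Stenian; 537.7 million years to F

Sorted oldest-first by Ma: B (1615), E (1051), F (513.3), C (381.8), D (309.2), A (161.5).
The second oldest is E at 1051 Ma, which lies in 1200–1000 Ma: the Stenian.
The third oldest is F at 513.3 Ma; separation = |1051 − 513.3| = 537.7 Myr.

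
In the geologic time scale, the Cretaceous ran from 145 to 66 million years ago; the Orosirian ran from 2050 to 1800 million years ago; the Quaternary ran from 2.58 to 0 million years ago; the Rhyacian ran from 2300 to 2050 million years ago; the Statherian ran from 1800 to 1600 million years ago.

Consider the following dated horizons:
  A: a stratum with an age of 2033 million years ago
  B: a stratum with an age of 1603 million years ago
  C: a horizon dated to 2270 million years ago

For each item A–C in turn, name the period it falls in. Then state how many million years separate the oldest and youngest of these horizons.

Match each age against the start–end ranges in the excerpt: A = 2033 Ma → Orosirian (2050–1800); B = 1603 Ma → Statherian (1800–1600); C = 2270 Ma → Rhyacian (2300–2050).
The largest age is 2270 Ma and the smallest is 1603 Ma; their difference is 667 Myr.

A — Orosirian; B — Statherian; C — Rhyacian; span 667 million years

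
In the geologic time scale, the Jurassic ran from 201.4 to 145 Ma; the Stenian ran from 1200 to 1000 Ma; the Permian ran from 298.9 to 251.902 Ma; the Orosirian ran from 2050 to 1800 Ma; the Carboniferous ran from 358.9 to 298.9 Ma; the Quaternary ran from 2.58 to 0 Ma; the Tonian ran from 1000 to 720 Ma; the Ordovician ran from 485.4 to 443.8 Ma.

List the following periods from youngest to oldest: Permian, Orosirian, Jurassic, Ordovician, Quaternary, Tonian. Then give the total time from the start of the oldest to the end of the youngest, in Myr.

From the excerpt: Permian 298.9–251.902; Orosirian 2050–1800; Jurassic 201.4–145; Ordovician 485.4–443.8; Quaternary 2.58–0; Tonian 1000–720 (Ma).
Larger Ma is earlier, so the oldest is Orosirian and the youngest is Quaternary; youngest to oldest: Quaternary, Jurassic, Permian, Ordovician, Tonian, Orosirian.
Oldest start 2050 minus youngest end 0 gives 2050 Myr overall.

Quaternary → Jurassic → Permian → Ordovician → Tonian → Orosirian; total span 2050 Myr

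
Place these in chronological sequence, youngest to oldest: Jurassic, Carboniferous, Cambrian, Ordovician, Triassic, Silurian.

Jurassic, Triassic, Carboniferous, Silurian, Ordovician, Cambrian

Era membership (oldest first within each) — Paleozoic: Cambrian, Ordovician, Silurian, Carboniferous; Mesozoic: Triassic, Jurassic. Paleozoic precedes Mesozoic, which precedes Cenozoic. Concatenating the groups in that era order and then reversing gives youngest to oldest.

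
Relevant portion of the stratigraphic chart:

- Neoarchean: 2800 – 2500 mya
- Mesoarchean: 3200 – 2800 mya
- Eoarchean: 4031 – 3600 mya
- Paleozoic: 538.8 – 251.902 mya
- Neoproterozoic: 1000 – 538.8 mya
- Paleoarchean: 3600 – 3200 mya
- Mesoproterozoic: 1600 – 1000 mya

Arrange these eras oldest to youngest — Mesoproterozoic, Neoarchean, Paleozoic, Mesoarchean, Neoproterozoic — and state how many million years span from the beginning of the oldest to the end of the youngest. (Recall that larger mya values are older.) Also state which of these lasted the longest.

Mesoarchean → Neoarchean → Mesoproterozoic → Neoproterozoic → Paleozoic; total span 2948.098 Myr; longest is Mesoproterozoic

Start ages (Ma): Mesoarchean 3200, Neoarchean 2800, Mesoproterozoic 1600, Neoproterozoic 1000, Paleozoic 538.8.
Ordered oldest to youngest: Mesoarchean, Neoarchean, Mesoproterozoic, Neoproterozoic, Paleozoic.
Span = 3200 − 251.902 = 2948.098 Myr.
Durations: Neoproterozoic 461.2, Paleozoic 286.898, Mesoproterozoic 600, Mesoarchean 400, Neoarchean 300 → longest is Mesoproterozoic (600 Myr).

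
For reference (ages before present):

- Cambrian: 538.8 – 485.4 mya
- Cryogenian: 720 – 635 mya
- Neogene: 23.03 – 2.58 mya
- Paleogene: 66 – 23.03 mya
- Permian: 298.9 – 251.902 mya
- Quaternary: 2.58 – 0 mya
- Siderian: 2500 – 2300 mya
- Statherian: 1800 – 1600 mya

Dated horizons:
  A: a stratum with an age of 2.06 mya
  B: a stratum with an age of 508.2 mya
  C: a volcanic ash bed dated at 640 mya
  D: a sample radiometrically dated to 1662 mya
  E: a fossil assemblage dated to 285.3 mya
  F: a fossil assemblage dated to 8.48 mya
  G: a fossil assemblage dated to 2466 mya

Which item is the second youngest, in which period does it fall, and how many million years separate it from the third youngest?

F, in the Neogene; 276.82 million years to E

Smaller Ma means younger, so youngest first: A 2.06 < F 8.48 < E 285.3 < B 508.2 < C 640 < D 1662 < G 2466.
Counting 2 along gives F (8.48 Ma); the excerpt puts that inside the Neogene, 23.03–2.58 Ma.
Next in line is E (285.3 Ma), and 285.3 − 8.48 = 276.82 Myr.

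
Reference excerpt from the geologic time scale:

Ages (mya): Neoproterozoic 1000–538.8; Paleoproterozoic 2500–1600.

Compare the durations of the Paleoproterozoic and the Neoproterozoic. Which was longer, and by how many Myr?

Paleoproterozoic, by 438.8 million years

Paleoproterozoic: 2500 − 1600 = 900 Myr.
Neoproterozoic: 1000 − 538.8 = 461.2 Myr.
Difference: 900 − 461.2 = 438.8 Myr, so the Paleoproterozoic was longer.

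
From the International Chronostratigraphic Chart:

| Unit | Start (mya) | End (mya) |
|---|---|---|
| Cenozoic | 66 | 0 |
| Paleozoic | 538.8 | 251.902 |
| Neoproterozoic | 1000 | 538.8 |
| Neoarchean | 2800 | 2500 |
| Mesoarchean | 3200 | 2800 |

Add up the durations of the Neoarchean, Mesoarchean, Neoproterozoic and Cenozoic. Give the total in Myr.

1227.2 million years

Duration is start − end for each: (2800 − 2500) + (3200 − 2800) + (1000 − 538.8) + (66 − 0).
That is 300 + 400 + 461.2 + 66, which totals 1227.2 million years.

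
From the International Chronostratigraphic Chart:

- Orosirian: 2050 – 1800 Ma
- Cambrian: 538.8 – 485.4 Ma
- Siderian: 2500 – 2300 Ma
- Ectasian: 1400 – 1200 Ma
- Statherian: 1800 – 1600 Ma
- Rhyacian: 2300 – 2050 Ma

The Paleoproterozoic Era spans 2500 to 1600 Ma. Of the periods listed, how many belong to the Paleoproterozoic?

4

Periods inside 2500–1600 Ma: Siderian, Rhyacian, Orosirian, Statherian — 4 in total.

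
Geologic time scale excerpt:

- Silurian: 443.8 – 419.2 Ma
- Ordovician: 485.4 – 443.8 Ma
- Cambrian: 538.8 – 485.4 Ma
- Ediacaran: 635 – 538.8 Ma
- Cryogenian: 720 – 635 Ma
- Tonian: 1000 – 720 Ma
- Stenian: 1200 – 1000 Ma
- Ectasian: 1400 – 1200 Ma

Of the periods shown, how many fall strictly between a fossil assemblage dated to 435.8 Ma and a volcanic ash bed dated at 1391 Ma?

1391 Ma sits inside the Ectasian (1400–1200) and 435.8 Ma inside the Silurian (443.8–419.2); neither of those is wholly between the two dates.
The listed periods lying completely between them are Stenian, Tonian, Cryogenian, Ediacaran, Cambrian, Ordovician — 6 in all.

6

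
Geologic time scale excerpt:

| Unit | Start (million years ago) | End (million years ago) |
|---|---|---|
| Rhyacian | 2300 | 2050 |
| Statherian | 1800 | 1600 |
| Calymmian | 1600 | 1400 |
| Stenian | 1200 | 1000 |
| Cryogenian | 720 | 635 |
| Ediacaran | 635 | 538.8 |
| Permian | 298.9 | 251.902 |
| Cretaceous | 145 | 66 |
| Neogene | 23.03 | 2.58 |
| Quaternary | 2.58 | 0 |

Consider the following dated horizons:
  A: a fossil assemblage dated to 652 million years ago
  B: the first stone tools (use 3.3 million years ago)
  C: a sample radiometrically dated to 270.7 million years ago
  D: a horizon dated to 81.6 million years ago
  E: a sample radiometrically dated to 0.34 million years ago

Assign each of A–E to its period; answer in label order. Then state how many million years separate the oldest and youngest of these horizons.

A: 652 Ma lies in 720–635 Ma, so Cryogenian.
B: 3.3 Ma lies in 23.03–2.58 Ma, so Neogene.
C: 270.7 Ma lies in 298.9–251.902 Ma, so Permian.
D: 81.6 Ma lies in 145–66 Ma, so Cretaceous.
E: 0.34 Ma lies in 2.58–0 Ma, so Quaternary.
Oldest = 652 Ma, youngest = 0.34 Ma → span 651.66 Myr.

A — Cryogenian; B — Neogene; C — Permian; D — Cretaceous; E — Quaternary; span 651.66 million years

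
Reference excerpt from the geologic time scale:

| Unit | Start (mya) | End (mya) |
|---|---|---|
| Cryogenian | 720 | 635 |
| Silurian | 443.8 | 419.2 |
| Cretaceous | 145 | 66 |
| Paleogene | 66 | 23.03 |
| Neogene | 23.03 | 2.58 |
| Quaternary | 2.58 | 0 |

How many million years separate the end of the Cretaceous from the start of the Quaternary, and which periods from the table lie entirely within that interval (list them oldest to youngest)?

The Cretaceous closes at 66 Ma and the Quaternary opens at 2.58 Ma, so the interval is 66 − 2.58 = 63.42 Myr.
A period fits inside if it starts at or after 66 Ma and ends at or before 2.58 Ma; oldest first that gives Paleogene, Neogene.

63.42 million years; Paleogene, Neogene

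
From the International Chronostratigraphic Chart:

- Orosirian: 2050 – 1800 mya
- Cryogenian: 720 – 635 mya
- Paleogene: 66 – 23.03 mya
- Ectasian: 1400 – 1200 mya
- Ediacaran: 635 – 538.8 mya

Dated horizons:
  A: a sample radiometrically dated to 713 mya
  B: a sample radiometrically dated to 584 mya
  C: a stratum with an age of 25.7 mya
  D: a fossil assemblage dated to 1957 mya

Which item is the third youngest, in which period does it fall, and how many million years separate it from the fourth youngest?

Sorted youngest-first by Ma: C (25.7), B (584), A (713), D (1957).
The third youngest is A at 713 Ma, which lies in 720–635 Ma: the Cryogenian.
The fourth youngest is D at 1957 Ma; separation = |713 − 1957| = 1244 Myr.

A, in the Cryogenian; 1244 million years to D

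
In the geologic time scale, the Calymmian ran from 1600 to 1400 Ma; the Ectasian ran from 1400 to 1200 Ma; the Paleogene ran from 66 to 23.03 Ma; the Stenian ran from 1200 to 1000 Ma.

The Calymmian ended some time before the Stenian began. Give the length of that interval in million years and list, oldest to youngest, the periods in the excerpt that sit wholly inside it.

The Calymmian closes at 1400 Ma and the Stenian opens at 1200 Ma, so the interval is 1400 − 1200 = 200 Myr.
A period fits inside if it starts at or after 1400 Ma and ends at or before 1200 Ma; oldest first that gives Ectasian.

200 million years; Ectasian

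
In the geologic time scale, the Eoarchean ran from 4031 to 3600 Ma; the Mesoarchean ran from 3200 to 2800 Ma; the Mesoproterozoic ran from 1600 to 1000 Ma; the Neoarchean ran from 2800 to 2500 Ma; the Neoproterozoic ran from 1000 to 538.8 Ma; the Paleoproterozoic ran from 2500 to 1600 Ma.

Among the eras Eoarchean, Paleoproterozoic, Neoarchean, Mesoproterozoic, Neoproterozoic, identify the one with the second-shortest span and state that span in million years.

Start − end for each: Eoarchean 4031 − 3600 = 431; Paleoproterozoic 2500 − 1600 = 900; Neoarchean 2800 − 2500 = 300; Mesoproterozoic 1600 − 1000 = 600; Neoproterozoic 1000 − 538.8 = 461.2.
Ranking these from shortest: Neoarchean < Eoarchean < Neoproterozoic < Mesoproterozoic < Paleoproterozoic.
Position 2 in that ranking is Eoarchean, which lasted 431 Myr.

Eoarchean, 431 million years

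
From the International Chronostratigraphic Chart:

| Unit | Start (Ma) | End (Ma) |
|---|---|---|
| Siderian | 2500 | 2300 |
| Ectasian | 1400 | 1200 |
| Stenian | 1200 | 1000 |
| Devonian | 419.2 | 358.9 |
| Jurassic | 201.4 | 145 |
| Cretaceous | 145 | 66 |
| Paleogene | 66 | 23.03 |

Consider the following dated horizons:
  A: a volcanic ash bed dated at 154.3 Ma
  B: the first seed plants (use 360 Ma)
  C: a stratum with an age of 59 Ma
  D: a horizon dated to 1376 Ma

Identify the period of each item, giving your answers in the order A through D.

A: 154.3 Ma lies in 201.4–145 Ma, so Jurassic.
B: 360 Ma lies in 419.2–358.9 Ma, so Devonian.
C: 59 Ma lies in 66–23.03 Ma, so Paleogene.
D: 1376 Ma lies in 1400–1200 Ma, so Ectasian.

A — Jurassic; B — Devonian; C — Paleogene; D — Ectasian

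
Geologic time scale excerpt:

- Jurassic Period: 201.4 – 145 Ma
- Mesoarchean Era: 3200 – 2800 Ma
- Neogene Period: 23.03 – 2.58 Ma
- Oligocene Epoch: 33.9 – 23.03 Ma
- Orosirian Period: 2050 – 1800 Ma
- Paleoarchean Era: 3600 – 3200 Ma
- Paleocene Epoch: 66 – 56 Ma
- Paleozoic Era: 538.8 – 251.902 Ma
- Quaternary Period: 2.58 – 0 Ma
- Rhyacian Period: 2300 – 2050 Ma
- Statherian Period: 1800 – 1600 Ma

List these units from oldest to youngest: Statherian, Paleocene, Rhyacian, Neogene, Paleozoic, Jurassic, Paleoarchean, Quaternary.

Read off each span (Ma): Statherian 1800–1600; Paleocene 66–56; Rhyacian 2300–2050; Neogene 23.03–2.58; Paleozoic 538.8–251.902; Jurassic 201.4–145; Paleoarchean 3600–3200; Quaternary 2.58–0.
Larger Ma is older, so oldest→youngest is Paleoarchean, Rhyacian, Statherian, Paleozoic, Jurassic, Paleocene, Neogene, Quaternary.

Paleoarchean, Rhyacian, Statherian, Paleozoic, Jurassic, Paleocene, Neogene, Quaternary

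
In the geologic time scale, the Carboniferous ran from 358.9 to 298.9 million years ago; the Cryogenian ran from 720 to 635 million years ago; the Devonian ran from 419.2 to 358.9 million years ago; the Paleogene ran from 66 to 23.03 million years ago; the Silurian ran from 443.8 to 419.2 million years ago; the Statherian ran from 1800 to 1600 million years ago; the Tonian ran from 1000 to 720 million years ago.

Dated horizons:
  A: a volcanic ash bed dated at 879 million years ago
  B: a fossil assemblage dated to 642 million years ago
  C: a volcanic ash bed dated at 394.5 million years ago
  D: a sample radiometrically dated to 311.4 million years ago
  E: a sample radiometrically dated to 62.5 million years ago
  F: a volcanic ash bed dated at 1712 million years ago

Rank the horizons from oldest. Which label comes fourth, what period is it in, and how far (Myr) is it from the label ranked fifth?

C, in the Devonian; 83.1 million years to D

Larger Ma means older, so oldest first: F 1712 > A 879 > B 642 > C 394.5 > D 311.4 > E 62.5.
Counting 4 along gives C (394.5 Ma); the excerpt puts that inside the Devonian, 419.2–358.9 Ma.
Next in line is D (311.4 Ma), and 394.5 − 311.4 = 83.1 Myr.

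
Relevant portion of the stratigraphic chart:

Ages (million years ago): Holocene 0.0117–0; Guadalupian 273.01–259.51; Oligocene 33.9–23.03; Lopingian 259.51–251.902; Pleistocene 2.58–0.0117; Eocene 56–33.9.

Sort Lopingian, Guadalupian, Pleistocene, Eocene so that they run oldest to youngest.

The oldest of these is Guadalupian (starts 273.01 Ma) and the youngest is Pleistocene (ends 0.0117 Ma).
In between, by decreasing start age: Lopingian (259.51), Eocene (56).

Guadalupian, Lopingian, Eocene, Pleistocene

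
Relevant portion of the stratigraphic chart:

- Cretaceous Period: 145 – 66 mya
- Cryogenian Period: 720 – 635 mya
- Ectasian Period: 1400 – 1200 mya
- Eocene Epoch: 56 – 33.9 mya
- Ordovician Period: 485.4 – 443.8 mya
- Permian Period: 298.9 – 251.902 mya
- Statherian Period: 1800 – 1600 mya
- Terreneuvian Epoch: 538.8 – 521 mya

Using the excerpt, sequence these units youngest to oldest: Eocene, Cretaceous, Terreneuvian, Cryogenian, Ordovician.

Sorting by start age (ascending Ma, since larger Ma = older): Eocene began 56, Cretaceous began 145, Ordovician began 485.4, Terreneuvian began 538.8, Cryogenian began 720.

Eocene, Cretaceous, Ordovician, Terreneuvian, Cryogenian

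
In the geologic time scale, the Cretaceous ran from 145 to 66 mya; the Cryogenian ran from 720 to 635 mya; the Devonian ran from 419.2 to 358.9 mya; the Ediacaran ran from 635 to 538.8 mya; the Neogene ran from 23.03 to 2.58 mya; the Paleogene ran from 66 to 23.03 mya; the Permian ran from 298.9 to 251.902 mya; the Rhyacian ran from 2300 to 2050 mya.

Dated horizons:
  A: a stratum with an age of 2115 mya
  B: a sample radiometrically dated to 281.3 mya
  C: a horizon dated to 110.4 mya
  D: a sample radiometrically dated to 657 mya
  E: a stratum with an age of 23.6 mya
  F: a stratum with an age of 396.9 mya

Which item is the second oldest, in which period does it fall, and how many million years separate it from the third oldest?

D, in the Cryogenian; 260.1 million years to F

Larger Ma means older, so oldest first: A 2115 > D 657 > F 396.9 > B 281.3 > C 110.4 > E 23.6.
Counting 2 along gives D (657 Ma); the excerpt puts that inside the Cryogenian, 720–635 Ma.
Next in line is F (396.9 Ma), and 657 − 396.9 = 260.1 Myr.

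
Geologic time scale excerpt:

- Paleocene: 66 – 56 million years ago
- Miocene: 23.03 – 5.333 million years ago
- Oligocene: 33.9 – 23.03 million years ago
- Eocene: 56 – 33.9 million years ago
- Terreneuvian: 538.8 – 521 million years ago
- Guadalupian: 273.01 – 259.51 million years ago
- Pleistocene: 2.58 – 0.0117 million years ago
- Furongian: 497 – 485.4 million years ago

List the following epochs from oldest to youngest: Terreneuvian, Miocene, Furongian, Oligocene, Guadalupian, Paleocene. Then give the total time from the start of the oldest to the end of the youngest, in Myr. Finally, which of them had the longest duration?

Terreneuvian → Furongian → Guadalupian → Paleocene → Oligocene → Miocene; total span 533.467 Myr; longest is Terreneuvian

Start ages (Ma): Terreneuvian 538.8, Furongian 497, Guadalupian 273.01, Paleocene 66, Oligocene 33.9, Miocene 23.03.
Ordered oldest to youngest: Terreneuvian, Furongian, Guadalupian, Paleocene, Oligocene, Miocene.
Span = 538.8 − 5.333 = 533.467 Myr.
Durations: Furongian 11.6, Terreneuvian 17.8, Guadalupian 13.5, Oligocene 10.87, Miocene 17.697, Paleocene 10 → longest is Terreneuvian (17.8 Myr).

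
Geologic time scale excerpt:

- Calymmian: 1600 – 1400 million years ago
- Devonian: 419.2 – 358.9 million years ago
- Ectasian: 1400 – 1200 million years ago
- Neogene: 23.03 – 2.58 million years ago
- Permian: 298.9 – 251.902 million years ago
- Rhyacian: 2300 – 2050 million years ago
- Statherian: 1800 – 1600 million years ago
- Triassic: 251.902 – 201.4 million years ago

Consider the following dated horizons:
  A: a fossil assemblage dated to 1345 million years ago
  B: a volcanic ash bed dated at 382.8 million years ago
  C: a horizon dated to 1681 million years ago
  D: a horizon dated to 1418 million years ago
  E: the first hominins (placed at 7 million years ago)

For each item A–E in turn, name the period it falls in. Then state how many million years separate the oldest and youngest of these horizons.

Match each age against the start–end ranges in the excerpt: A = 1345 Ma → Ectasian (1400–1200); B = 382.8 Ma → Devonian (419.2–358.9); C = 1681 Ma → Statherian (1800–1600); D = 1418 Ma → Calymmian (1600–1400); E = 7 Ma → Neogene (23.03–2.58).
The largest age is 1681 Ma and the smallest is 7 Ma; their difference is 1674 Myr.

A — Ectasian; B — Devonian; C — Statherian; D — Calymmian; E — Neogene; span 1674 million years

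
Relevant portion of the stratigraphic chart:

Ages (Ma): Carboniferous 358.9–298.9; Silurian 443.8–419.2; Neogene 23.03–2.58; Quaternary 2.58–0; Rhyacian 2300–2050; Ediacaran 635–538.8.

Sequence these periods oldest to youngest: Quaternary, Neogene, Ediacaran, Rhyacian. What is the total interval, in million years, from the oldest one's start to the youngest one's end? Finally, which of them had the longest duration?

Rhyacian → Ediacaran → Neogene → Quaternary; total span 2300 Myr; longest is Rhyacian

From the excerpt: Quaternary 2.58–0; Neogene 23.03–2.58; Ediacaran 635–538.8; Rhyacian 2300–2050 (Ma).
Larger Ma is earlier, so the oldest is Rhyacian and the youngest is Quaternary; oldest to youngest: Rhyacian, Ediacaran, Neogene, Quaternary.
Oldest start 2300 minus youngest end 0 gives 2300 Myr overall.
Individual lengths (start − end): Neogene 20.45; Quaternary 2.58; Ediacaran 96.2; Rhyacian 250. The largest is Rhyacian at 250 Myr.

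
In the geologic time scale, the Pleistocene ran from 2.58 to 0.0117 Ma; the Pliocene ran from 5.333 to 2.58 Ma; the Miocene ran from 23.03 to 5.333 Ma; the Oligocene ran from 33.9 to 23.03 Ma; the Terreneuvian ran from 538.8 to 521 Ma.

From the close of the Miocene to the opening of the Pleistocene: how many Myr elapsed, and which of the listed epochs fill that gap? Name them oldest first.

2.753 million years; Pliocene

The Miocene closes at 5.333 Ma and the Pleistocene opens at 2.58 Ma, so the interval is 5.333 − 2.58 = 2.753 Myr.
An epoch fits inside if it starts at or after 5.333 Ma and ends at or before 2.58 Ma; oldest first that gives Pliocene.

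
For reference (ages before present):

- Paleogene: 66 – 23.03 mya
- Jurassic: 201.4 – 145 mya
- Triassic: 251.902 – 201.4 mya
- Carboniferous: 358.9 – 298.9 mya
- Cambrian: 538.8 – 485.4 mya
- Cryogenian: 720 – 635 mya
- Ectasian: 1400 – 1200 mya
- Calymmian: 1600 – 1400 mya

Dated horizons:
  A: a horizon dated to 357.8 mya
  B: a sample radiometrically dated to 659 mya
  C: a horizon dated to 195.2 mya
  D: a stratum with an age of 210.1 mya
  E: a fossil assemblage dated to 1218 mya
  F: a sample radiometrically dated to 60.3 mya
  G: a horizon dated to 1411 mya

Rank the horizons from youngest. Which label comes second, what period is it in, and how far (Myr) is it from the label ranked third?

Sorted youngest-first by Ma: F (60.3), C (195.2), D (210.1), A (357.8), B (659), E (1218), G (1411).
The second youngest is C at 195.2 Ma, which lies in 201.4–145 Ma: the Jurassic.
The third youngest is D at 210.1 Ma; separation = |195.2 − 210.1| = 14.9 Myr.

C, in the Jurassic; 14.9 million years to D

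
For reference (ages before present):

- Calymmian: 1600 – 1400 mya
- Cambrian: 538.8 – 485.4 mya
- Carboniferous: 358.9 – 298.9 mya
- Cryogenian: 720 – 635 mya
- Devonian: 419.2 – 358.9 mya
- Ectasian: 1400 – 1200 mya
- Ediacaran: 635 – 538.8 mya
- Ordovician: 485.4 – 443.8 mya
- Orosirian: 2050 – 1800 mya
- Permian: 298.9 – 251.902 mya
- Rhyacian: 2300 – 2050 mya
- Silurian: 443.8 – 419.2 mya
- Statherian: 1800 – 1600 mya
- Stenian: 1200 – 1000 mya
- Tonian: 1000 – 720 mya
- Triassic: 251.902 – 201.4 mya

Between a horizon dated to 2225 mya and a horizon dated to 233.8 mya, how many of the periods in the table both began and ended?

14

The older date is 2225 Ma and the younger is 233.8 Ma.
Periods with start < 2225 and end > 233.8 Ma: Orosirian (2050–1800), Statherian (1800–1600), Calymmian (1600–1400), Ectasian (1400–1200), Stenian (1200–1000), Tonian (1000–720), Cryogenian (720–635), Ediacaran (635–538.8), Cambrian (538.8–485.4), Ordovician (485.4–443.8), Silurian (443.8–419.2), Devonian (419.2–358.9), Carboniferous (358.9–298.9), Permian (298.9–251.902).
That is 14 complete periods.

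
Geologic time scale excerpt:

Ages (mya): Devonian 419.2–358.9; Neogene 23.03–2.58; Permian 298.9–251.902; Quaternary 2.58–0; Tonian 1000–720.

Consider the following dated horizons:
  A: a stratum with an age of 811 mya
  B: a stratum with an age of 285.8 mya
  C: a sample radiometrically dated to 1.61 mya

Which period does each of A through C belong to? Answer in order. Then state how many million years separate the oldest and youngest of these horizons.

A — Tonian; B — Permian; C — Quaternary; span 809.39 million years

Match each age against the start–end ranges in the excerpt: A = 811 Ma → Tonian (1000–720); B = 285.8 Ma → Permian (298.9–251.902); C = 1.61 Ma → Quaternary (2.58–0).
The largest age is 811 Ma and the smallest is 1.61 Ma; their difference is 809.39 Myr.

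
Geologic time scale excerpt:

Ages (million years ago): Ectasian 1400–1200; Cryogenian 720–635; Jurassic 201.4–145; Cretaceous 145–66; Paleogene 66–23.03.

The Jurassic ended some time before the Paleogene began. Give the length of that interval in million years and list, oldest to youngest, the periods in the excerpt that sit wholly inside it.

The Jurassic closes at 145 Ma and the Paleogene opens at 66 Ma, so the interval is 145 − 66 = 79 Myr.
A period fits inside if it starts at or after 145 Ma and ends at or before 66 Ma; oldest first that gives Cretaceous.

79 million years; Cretaceous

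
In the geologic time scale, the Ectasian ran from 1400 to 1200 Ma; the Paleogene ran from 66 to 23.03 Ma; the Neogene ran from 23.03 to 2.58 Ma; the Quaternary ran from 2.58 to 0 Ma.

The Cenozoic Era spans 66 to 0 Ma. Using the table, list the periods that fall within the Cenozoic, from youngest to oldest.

Periods with both bounds inside 66–0 Ma: Quaternary (2.58–0), Neogene (23.03–2.58), Paleogene (66–23.03).

Quaternary, Neogene, Paleogene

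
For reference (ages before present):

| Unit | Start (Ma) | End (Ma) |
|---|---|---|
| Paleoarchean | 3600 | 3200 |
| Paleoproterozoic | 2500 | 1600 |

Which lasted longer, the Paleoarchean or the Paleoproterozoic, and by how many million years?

Paleoproterozoic, by 500 million years

Paleoarchean: 3600 − 3200 = 400 Myr.
Paleoproterozoic: 2500 − 1600 = 900 Myr.
Difference: 900 − 400 = 500 Myr, so the Paleoproterozoic was longer.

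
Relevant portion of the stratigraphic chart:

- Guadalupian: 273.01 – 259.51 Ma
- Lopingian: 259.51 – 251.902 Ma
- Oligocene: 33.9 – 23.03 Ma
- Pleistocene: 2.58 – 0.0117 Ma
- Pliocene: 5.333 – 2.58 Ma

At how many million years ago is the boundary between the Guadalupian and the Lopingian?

259.51 Ma

The Guadalupian ends and the Lopingian begins at 259.51 Ma.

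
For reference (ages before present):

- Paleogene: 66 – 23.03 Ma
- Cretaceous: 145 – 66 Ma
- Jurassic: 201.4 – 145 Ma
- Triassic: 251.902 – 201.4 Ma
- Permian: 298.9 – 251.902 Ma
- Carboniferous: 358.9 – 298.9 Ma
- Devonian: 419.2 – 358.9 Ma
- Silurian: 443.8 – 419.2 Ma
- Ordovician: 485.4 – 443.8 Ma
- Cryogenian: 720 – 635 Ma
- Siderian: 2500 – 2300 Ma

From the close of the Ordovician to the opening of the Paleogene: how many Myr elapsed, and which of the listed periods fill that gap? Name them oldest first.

The Ordovician closes at 443.8 Ma and the Paleogene opens at 66 Ma, so the interval is 443.8 − 66 = 377.8 Myr.
A period fits inside if it starts at or after 443.8 Ma and ends at or before 66 Ma; oldest first that gives Silurian, Devonian, Carboniferous, Permian, Triassic, Jurassic, Cretaceous.

377.8 million years; Silurian, Devonian, Carboniferous, Permian, Triassic, Jurassic, Cretaceous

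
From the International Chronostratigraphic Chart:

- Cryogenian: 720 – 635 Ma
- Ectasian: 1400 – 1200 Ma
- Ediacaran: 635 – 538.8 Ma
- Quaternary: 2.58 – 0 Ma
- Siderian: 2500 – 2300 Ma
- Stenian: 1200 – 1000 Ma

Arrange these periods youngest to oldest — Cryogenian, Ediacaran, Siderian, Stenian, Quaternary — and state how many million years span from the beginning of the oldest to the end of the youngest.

Start ages (Ma): Siderian 2500, Stenian 1200, Cryogenian 720, Ediacaran 635, Quaternary 2.58.
Ordered youngest to oldest: Quaternary, Ediacaran, Cryogenian, Stenian, Siderian.
Span = 2500 − 0 = 2500 Myr.

Quaternary, Ediacaran, Cryogenian, Stenian, Siderian; total span 2500 Myr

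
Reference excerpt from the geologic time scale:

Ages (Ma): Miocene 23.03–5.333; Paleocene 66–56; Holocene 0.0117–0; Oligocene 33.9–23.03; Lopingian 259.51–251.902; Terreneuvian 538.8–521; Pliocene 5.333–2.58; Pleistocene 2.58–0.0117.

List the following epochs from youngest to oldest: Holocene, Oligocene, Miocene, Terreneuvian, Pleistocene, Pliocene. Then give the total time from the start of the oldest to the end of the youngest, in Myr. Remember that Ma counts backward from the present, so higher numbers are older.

Holocene → Pleistocene → Pliocene → Miocene → Oligocene → Terreneuvian; total span 538.8 Myr

From the excerpt: Holocene 0.0117–0; Oligocene 33.9–23.03; Miocene 23.03–5.333; Terreneuvian 538.8–521; Pleistocene 2.58–0.0117; Pliocene 5.333–2.58 (Ma).
Larger Ma is earlier, so the oldest is Terreneuvian and the youngest is Holocene; youngest to oldest: Holocene, Pleistocene, Pliocene, Miocene, Oligocene, Terreneuvian.
Oldest start 538.8 minus youngest end 0 gives 538.8 Myr overall.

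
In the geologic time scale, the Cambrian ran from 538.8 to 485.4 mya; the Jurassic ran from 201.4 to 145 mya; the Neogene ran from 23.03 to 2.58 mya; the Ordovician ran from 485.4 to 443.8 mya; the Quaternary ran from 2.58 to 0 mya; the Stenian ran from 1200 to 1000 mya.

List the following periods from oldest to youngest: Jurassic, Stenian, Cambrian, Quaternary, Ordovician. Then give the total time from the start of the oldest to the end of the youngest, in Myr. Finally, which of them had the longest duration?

From the excerpt: Jurassic 201.4–145; Stenian 1200–1000; Cambrian 538.8–485.4; Quaternary 2.58–0; Ordovician 485.4–443.8 (Ma).
Larger Ma is earlier, so the oldest is Stenian and the youngest is Quaternary; oldest to youngest: Stenian, Cambrian, Ordovician, Jurassic, Quaternary.
Oldest start 1200 minus youngest end 0 gives 1200 Myr overall.
Individual lengths (start − end): Cambrian 53.4; Quaternary 2.58; Jurassic 56.4; Stenian 200; Ordovician 41.6. The largest is Stenian at 200 Myr.

Stenian → Cambrian → Ordovician → Jurassic → Quaternary; total span 1200 Myr; longest is Stenian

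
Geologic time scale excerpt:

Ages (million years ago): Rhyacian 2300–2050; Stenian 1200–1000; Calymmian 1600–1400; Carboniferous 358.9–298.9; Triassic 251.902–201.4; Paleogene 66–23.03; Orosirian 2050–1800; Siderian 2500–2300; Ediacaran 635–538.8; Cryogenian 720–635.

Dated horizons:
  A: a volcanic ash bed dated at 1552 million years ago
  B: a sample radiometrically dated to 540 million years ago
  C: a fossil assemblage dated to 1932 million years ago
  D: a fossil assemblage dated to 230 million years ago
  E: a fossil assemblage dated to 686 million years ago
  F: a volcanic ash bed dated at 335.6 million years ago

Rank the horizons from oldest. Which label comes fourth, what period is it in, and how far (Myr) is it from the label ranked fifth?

B, in the Ediacaran; 204.4 million years to F

Sorted oldest-first by Ma: C (1932), A (1552), E (686), B (540), F (335.6), D (230).
The fourth oldest is B at 540 Ma, which lies in 635–538.8 Ma: the Ediacaran.
The fifth oldest is F at 335.6 Ma; separation = |540 − 335.6| = 204.4 Myr.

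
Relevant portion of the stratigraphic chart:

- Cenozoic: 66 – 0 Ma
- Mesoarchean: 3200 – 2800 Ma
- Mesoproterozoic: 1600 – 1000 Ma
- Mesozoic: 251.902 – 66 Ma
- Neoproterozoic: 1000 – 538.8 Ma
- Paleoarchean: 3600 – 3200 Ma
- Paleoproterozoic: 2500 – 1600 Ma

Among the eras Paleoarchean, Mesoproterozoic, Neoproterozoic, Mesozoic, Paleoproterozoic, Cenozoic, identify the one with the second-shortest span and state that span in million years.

Mesozoic, 185.902 million years

Start − end for each: Paleoarchean 3600 − 3200 = 400; Mesoproterozoic 1600 − 1000 = 600; Neoproterozoic 1000 − 538.8 = 461.2; Mesozoic 251.902 − 66 = 185.902; Paleoproterozoic 2500 − 1600 = 900; Cenozoic 66 − 0 = 66.
Ranking these from shortest: Cenozoic < Mesozoic < Paleoarchean < Neoproterozoic < Mesoproterozoic < Paleoproterozoic.
Position 2 in that ranking is Mesozoic, which lasted 185.902 Myr.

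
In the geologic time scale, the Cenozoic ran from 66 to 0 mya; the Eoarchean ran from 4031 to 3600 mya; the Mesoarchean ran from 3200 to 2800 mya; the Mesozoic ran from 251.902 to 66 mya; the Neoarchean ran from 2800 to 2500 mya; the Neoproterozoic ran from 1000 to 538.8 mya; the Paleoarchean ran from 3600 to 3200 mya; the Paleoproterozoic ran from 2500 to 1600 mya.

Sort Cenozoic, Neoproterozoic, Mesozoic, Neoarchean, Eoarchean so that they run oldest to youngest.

Sorting by start age (descending Ma, since larger Ma = older): Eoarchean start 4031, Neoarchean start 2800, Neoproterozoic start 1000, Mesozoic start 251.902, Cenozoic start 66.

Eoarchean, then Neoarchean, then Neoproterozoic, then Mesozoic, then Cenozoic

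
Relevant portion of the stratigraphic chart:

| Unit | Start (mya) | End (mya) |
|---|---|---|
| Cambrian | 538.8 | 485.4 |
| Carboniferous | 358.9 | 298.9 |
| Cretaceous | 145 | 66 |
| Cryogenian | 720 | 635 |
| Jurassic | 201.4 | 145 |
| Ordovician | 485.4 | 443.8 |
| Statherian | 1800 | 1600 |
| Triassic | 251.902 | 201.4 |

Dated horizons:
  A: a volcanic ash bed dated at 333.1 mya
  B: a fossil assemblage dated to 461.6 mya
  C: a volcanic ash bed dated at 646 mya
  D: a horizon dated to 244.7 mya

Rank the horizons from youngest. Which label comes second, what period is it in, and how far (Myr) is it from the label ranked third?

A, in the Carboniferous; 128.5 million years to B

Sorted youngest-first by Ma: D (244.7), A (333.1), B (461.6), C (646).
The second youngest is A at 333.1 Ma, which lies in 358.9–298.9 Ma: the Carboniferous.
The third youngest is B at 461.6 Ma; separation = |333.1 − 461.6| = 128.5 Myr.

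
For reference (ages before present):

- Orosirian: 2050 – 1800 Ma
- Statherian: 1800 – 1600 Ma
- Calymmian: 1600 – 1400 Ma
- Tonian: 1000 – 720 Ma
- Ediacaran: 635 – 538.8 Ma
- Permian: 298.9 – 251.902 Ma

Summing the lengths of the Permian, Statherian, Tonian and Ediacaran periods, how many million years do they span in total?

623.198 million years

Each duration: Permian = 46.998; Statherian = 200; Tonian = 280; Ediacaran = 96.2.
Sum: 46.998 + 200 + 280 + 96.2 = 623.198 Myr.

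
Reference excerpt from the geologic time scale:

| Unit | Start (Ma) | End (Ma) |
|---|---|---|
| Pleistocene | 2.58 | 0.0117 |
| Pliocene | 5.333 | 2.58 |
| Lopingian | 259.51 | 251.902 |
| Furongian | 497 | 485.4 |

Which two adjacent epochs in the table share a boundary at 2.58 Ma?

Pliocene and Pleistocene

The Pliocene ends at 2.58 Ma and the Pleistocene begins at 2.58 Ma, so they share that boundary.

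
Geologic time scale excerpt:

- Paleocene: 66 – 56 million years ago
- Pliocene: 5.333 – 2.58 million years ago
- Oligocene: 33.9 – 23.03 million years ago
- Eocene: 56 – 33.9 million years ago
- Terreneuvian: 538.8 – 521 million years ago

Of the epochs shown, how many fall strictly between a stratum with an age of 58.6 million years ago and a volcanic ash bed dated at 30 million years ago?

1

58.6 Ma sits inside the Paleocene (66–56) and 30 Ma inside the Oligocene (33.9–23.03); neither of those is wholly between the two dates.
The listed epochs lying completely between them are Eocene — 1 in all.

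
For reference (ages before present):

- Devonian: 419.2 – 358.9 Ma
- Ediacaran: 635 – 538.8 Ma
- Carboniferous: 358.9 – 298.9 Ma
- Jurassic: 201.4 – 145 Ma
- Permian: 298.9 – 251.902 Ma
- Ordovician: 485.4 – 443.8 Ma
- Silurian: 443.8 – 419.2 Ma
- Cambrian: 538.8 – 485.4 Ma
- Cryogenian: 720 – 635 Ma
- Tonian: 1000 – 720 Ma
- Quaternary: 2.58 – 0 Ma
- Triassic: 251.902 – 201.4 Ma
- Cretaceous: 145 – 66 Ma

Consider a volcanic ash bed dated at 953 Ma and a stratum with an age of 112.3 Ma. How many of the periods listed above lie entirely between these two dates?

953 Ma sits inside the Tonian (1000–720) and 112.3 Ma inside the Cretaceous (145–66); neither of those is wholly between the two dates.
The listed periods lying completely between them are Cryogenian, Ediacaran, Cambrian, Ordovician, Silurian, Devonian, Carboniferous, Permian, Triassic, Jurassic — 10 in all.

10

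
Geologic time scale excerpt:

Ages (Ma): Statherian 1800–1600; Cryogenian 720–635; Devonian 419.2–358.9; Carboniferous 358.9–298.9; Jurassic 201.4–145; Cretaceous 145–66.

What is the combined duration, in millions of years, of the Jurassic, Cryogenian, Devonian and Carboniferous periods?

Each duration: Jurassic = 56.4; Cryogenian = 85; Devonian = 60.3; Carboniferous = 60.
Sum: 56.4 + 85 + 60.3 + 60 = 261.7 Myr.

261.7 million years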